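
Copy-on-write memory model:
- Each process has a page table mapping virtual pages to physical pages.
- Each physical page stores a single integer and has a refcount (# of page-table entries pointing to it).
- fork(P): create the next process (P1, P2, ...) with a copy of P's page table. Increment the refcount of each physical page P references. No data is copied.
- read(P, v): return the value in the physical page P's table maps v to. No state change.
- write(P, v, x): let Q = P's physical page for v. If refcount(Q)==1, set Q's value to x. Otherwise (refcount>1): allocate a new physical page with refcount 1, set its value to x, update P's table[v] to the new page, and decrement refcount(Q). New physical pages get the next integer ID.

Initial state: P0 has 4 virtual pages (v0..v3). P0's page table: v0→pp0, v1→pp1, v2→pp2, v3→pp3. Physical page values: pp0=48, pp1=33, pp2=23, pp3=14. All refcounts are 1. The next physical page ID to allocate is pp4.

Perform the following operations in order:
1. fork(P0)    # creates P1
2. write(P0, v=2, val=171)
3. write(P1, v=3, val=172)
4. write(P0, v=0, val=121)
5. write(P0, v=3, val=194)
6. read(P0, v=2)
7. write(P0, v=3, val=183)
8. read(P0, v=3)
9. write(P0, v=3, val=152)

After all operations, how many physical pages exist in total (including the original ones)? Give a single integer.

Answer: 7

Derivation:
Op 1: fork(P0) -> P1. 4 ppages; refcounts: pp0:2 pp1:2 pp2:2 pp3:2
Op 2: write(P0, v2, 171). refcount(pp2)=2>1 -> COPY to pp4. 5 ppages; refcounts: pp0:2 pp1:2 pp2:1 pp3:2 pp4:1
Op 3: write(P1, v3, 172). refcount(pp3)=2>1 -> COPY to pp5. 6 ppages; refcounts: pp0:2 pp1:2 pp2:1 pp3:1 pp4:1 pp5:1
Op 4: write(P0, v0, 121). refcount(pp0)=2>1 -> COPY to pp6. 7 ppages; refcounts: pp0:1 pp1:2 pp2:1 pp3:1 pp4:1 pp5:1 pp6:1
Op 5: write(P0, v3, 194). refcount(pp3)=1 -> write in place. 7 ppages; refcounts: pp0:1 pp1:2 pp2:1 pp3:1 pp4:1 pp5:1 pp6:1
Op 6: read(P0, v2) -> 171. No state change.
Op 7: write(P0, v3, 183). refcount(pp3)=1 -> write in place. 7 ppages; refcounts: pp0:1 pp1:2 pp2:1 pp3:1 pp4:1 pp5:1 pp6:1
Op 8: read(P0, v3) -> 183. No state change.
Op 9: write(P0, v3, 152). refcount(pp3)=1 -> write in place. 7 ppages; refcounts: pp0:1 pp1:2 pp2:1 pp3:1 pp4:1 pp5:1 pp6:1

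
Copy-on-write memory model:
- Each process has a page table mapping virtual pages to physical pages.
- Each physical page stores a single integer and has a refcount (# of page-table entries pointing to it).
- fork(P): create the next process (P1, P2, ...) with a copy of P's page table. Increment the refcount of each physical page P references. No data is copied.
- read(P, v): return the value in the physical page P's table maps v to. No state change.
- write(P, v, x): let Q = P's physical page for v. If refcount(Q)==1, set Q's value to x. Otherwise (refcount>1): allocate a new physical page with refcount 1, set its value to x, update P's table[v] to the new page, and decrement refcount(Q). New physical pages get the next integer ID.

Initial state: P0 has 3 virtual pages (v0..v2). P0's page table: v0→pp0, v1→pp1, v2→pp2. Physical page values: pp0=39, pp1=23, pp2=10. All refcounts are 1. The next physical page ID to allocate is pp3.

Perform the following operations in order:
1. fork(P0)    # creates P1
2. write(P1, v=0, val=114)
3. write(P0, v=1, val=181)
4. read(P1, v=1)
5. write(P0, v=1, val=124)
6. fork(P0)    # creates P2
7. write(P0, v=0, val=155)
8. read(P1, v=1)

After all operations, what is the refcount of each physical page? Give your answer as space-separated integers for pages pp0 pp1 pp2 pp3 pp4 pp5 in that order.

Op 1: fork(P0) -> P1. 3 ppages; refcounts: pp0:2 pp1:2 pp2:2
Op 2: write(P1, v0, 114). refcount(pp0)=2>1 -> COPY to pp3. 4 ppages; refcounts: pp0:1 pp1:2 pp2:2 pp3:1
Op 3: write(P0, v1, 181). refcount(pp1)=2>1 -> COPY to pp4. 5 ppages; refcounts: pp0:1 pp1:1 pp2:2 pp3:1 pp4:1
Op 4: read(P1, v1) -> 23. No state change.
Op 5: write(P0, v1, 124). refcount(pp4)=1 -> write in place. 5 ppages; refcounts: pp0:1 pp1:1 pp2:2 pp3:1 pp4:1
Op 6: fork(P0) -> P2. 5 ppages; refcounts: pp0:2 pp1:1 pp2:3 pp3:1 pp4:2
Op 7: write(P0, v0, 155). refcount(pp0)=2>1 -> COPY to pp5. 6 ppages; refcounts: pp0:1 pp1:1 pp2:3 pp3:1 pp4:2 pp5:1
Op 8: read(P1, v1) -> 23. No state change.

Answer: 1 1 3 1 2 1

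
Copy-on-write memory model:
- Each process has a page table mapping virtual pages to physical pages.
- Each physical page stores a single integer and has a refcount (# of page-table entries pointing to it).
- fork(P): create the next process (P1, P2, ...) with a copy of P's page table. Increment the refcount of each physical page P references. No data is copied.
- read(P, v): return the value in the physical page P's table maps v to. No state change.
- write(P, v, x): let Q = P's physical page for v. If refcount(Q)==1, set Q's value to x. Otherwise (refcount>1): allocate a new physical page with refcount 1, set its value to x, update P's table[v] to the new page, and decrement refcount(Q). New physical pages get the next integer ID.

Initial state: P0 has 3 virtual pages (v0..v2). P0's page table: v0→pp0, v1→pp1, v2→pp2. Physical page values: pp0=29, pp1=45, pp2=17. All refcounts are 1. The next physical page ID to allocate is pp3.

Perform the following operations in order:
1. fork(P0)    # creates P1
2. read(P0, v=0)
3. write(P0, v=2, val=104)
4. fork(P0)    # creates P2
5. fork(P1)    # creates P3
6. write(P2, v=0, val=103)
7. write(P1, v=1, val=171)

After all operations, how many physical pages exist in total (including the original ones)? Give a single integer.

Op 1: fork(P0) -> P1. 3 ppages; refcounts: pp0:2 pp1:2 pp2:2
Op 2: read(P0, v0) -> 29. No state change.
Op 3: write(P0, v2, 104). refcount(pp2)=2>1 -> COPY to pp3. 4 ppages; refcounts: pp0:2 pp1:2 pp2:1 pp3:1
Op 4: fork(P0) -> P2. 4 ppages; refcounts: pp0:3 pp1:3 pp2:1 pp3:2
Op 5: fork(P1) -> P3. 4 ppages; refcounts: pp0:4 pp1:4 pp2:2 pp3:2
Op 6: write(P2, v0, 103). refcount(pp0)=4>1 -> COPY to pp4. 5 ppages; refcounts: pp0:3 pp1:4 pp2:2 pp3:2 pp4:1
Op 7: write(P1, v1, 171). refcount(pp1)=4>1 -> COPY to pp5. 6 ppages; refcounts: pp0:3 pp1:3 pp2:2 pp3:2 pp4:1 pp5:1

Answer: 6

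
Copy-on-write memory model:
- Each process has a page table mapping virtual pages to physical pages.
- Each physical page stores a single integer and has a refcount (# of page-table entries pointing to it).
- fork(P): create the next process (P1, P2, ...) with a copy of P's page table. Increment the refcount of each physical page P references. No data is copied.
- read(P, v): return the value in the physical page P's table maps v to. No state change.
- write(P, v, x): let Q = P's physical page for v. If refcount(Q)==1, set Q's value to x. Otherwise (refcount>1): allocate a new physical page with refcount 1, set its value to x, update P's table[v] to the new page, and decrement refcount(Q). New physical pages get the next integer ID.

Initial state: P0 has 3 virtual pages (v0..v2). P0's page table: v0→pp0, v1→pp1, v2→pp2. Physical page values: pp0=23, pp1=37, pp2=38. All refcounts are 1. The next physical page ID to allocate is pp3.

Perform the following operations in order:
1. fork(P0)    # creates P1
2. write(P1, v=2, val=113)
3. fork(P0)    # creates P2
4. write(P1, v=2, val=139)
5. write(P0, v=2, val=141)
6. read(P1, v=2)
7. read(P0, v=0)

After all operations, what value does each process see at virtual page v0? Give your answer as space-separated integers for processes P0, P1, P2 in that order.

Op 1: fork(P0) -> P1. 3 ppages; refcounts: pp0:2 pp1:2 pp2:2
Op 2: write(P1, v2, 113). refcount(pp2)=2>1 -> COPY to pp3. 4 ppages; refcounts: pp0:2 pp1:2 pp2:1 pp3:1
Op 3: fork(P0) -> P2. 4 ppages; refcounts: pp0:3 pp1:3 pp2:2 pp3:1
Op 4: write(P1, v2, 139). refcount(pp3)=1 -> write in place. 4 ppages; refcounts: pp0:3 pp1:3 pp2:2 pp3:1
Op 5: write(P0, v2, 141). refcount(pp2)=2>1 -> COPY to pp4. 5 ppages; refcounts: pp0:3 pp1:3 pp2:1 pp3:1 pp4:1
Op 6: read(P1, v2) -> 139. No state change.
Op 7: read(P0, v0) -> 23. No state change.
P0: v0 -> pp0 = 23
P1: v0 -> pp0 = 23
P2: v0 -> pp0 = 23

Answer: 23 23 23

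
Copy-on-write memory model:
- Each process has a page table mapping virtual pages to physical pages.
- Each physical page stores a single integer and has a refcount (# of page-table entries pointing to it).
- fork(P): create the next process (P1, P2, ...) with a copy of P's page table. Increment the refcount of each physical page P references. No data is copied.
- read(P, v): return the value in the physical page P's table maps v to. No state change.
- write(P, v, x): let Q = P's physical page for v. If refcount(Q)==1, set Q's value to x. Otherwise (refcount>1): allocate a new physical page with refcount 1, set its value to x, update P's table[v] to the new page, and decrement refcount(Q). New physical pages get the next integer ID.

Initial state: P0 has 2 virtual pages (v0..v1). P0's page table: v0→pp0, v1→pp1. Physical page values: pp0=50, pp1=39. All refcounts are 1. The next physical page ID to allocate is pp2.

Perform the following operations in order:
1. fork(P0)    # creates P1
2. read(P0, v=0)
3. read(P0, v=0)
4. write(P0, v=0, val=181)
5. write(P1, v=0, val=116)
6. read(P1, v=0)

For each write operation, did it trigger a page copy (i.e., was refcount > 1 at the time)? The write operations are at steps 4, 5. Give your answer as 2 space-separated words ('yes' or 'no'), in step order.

Op 1: fork(P0) -> P1. 2 ppages; refcounts: pp0:2 pp1:2
Op 2: read(P0, v0) -> 50. No state change.
Op 3: read(P0, v0) -> 50. No state change.
Op 4: write(P0, v0, 181). refcount(pp0)=2>1 -> COPY to pp2. 3 ppages; refcounts: pp0:1 pp1:2 pp2:1
Op 5: write(P1, v0, 116). refcount(pp0)=1 -> write in place. 3 ppages; refcounts: pp0:1 pp1:2 pp2:1
Op 6: read(P1, v0) -> 116. No state change.

yes no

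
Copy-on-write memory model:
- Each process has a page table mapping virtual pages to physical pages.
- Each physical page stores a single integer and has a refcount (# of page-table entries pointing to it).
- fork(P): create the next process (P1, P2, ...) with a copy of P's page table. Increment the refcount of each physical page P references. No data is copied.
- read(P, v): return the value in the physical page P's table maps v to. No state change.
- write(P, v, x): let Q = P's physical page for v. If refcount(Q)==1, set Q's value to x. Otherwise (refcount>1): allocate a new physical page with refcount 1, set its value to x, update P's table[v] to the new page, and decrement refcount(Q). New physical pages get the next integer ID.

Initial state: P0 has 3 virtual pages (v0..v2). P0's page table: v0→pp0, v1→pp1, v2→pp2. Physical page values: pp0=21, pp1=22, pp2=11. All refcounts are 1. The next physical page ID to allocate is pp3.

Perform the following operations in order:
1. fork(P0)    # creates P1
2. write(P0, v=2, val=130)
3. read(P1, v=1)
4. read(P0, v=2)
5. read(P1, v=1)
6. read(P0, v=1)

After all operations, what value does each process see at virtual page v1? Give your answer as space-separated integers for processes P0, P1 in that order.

Answer: 22 22

Derivation:
Op 1: fork(P0) -> P1. 3 ppages; refcounts: pp0:2 pp1:2 pp2:2
Op 2: write(P0, v2, 130). refcount(pp2)=2>1 -> COPY to pp3. 4 ppages; refcounts: pp0:2 pp1:2 pp2:1 pp3:1
Op 3: read(P1, v1) -> 22. No state change.
Op 4: read(P0, v2) -> 130. No state change.
Op 5: read(P1, v1) -> 22. No state change.
Op 6: read(P0, v1) -> 22. No state change.
P0: v1 -> pp1 = 22
P1: v1 -> pp1 = 22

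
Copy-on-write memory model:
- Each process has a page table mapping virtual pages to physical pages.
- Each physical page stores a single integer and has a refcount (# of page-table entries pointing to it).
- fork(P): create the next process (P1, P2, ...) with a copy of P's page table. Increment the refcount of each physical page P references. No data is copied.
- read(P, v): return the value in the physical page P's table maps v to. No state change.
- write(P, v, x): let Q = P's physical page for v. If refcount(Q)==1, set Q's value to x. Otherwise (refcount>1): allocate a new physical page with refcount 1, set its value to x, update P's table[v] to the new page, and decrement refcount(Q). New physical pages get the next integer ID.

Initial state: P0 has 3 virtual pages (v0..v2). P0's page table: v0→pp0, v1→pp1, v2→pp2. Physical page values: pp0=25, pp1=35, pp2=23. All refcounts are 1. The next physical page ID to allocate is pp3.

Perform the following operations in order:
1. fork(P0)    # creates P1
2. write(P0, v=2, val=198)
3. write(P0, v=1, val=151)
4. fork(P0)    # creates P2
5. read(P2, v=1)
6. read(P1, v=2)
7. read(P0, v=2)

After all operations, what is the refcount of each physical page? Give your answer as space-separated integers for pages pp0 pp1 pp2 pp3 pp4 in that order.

Op 1: fork(P0) -> P1. 3 ppages; refcounts: pp0:2 pp1:2 pp2:2
Op 2: write(P0, v2, 198). refcount(pp2)=2>1 -> COPY to pp3. 4 ppages; refcounts: pp0:2 pp1:2 pp2:1 pp3:1
Op 3: write(P0, v1, 151). refcount(pp1)=2>1 -> COPY to pp4. 5 ppages; refcounts: pp0:2 pp1:1 pp2:1 pp3:1 pp4:1
Op 4: fork(P0) -> P2. 5 ppages; refcounts: pp0:3 pp1:1 pp2:1 pp3:2 pp4:2
Op 5: read(P2, v1) -> 151. No state change.
Op 6: read(P1, v2) -> 23. No state change.
Op 7: read(P0, v2) -> 198. No state change.

Answer: 3 1 1 2 2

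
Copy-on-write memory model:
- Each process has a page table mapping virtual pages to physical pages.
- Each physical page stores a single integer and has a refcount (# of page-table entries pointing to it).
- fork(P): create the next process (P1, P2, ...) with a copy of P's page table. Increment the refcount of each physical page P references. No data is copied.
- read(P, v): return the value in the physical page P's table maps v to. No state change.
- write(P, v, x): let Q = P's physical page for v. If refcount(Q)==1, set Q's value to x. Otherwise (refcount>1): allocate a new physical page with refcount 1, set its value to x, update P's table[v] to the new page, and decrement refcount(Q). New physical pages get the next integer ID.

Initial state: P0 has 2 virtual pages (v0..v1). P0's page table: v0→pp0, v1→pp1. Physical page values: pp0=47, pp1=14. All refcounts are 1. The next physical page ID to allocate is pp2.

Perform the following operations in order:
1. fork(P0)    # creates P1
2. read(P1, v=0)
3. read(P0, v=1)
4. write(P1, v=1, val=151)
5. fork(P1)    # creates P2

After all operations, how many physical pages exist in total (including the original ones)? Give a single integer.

Answer: 3

Derivation:
Op 1: fork(P0) -> P1. 2 ppages; refcounts: pp0:2 pp1:2
Op 2: read(P1, v0) -> 47. No state change.
Op 3: read(P0, v1) -> 14. No state change.
Op 4: write(P1, v1, 151). refcount(pp1)=2>1 -> COPY to pp2. 3 ppages; refcounts: pp0:2 pp1:1 pp2:1
Op 5: fork(P1) -> P2. 3 ppages; refcounts: pp0:3 pp1:1 pp2:2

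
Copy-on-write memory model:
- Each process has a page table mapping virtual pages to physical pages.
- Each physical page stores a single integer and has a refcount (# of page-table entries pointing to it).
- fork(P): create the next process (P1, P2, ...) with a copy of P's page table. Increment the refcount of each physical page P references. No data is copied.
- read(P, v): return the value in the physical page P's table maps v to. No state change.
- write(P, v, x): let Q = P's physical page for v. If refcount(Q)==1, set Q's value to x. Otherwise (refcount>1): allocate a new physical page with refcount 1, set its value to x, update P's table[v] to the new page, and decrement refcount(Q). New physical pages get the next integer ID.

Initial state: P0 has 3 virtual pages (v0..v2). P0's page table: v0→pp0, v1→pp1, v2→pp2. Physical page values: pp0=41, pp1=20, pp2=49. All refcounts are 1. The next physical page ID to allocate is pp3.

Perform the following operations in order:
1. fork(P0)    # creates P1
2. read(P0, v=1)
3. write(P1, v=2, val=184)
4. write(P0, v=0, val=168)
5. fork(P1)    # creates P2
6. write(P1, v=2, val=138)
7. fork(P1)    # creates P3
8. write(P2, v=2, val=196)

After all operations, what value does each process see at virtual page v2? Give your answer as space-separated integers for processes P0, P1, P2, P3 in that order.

Answer: 49 138 196 138

Derivation:
Op 1: fork(P0) -> P1. 3 ppages; refcounts: pp0:2 pp1:2 pp2:2
Op 2: read(P0, v1) -> 20. No state change.
Op 3: write(P1, v2, 184). refcount(pp2)=2>1 -> COPY to pp3. 4 ppages; refcounts: pp0:2 pp1:2 pp2:1 pp3:1
Op 4: write(P0, v0, 168). refcount(pp0)=2>1 -> COPY to pp4. 5 ppages; refcounts: pp0:1 pp1:2 pp2:1 pp3:1 pp4:1
Op 5: fork(P1) -> P2. 5 ppages; refcounts: pp0:2 pp1:3 pp2:1 pp3:2 pp4:1
Op 6: write(P1, v2, 138). refcount(pp3)=2>1 -> COPY to pp5. 6 ppages; refcounts: pp0:2 pp1:3 pp2:1 pp3:1 pp4:1 pp5:1
Op 7: fork(P1) -> P3. 6 ppages; refcounts: pp0:3 pp1:4 pp2:1 pp3:1 pp4:1 pp5:2
Op 8: write(P2, v2, 196). refcount(pp3)=1 -> write in place. 6 ppages; refcounts: pp0:3 pp1:4 pp2:1 pp3:1 pp4:1 pp5:2
P0: v2 -> pp2 = 49
P1: v2 -> pp5 = 138
P2: v2 -> pp3 = 196
P3: v2 -> pp5 = 138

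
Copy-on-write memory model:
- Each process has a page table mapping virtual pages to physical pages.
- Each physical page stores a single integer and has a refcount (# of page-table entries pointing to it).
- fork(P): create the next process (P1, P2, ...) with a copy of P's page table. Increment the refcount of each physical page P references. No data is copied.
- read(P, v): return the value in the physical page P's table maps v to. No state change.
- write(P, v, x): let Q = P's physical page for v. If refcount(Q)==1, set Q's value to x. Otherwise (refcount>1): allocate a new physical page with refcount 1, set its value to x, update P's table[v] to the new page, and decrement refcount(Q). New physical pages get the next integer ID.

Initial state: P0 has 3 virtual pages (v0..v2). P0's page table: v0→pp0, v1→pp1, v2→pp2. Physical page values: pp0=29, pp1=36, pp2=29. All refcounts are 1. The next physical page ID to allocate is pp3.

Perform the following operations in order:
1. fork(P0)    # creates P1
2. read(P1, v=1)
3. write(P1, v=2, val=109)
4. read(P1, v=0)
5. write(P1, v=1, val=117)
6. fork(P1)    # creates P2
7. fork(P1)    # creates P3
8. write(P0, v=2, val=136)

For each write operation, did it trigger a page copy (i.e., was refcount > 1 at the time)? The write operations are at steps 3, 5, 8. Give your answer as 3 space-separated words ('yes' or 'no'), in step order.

Op 1: fork(P0) -> P1. 3 ppages; refcounts: pp0:2 pp1:2 pp2:2
Op 2: read(P1, v1) -> 36. No state change.
Op 3: write(P1, v2, 109). refcount(pp2)=2>1 -> COPY to pp3. 4 ppages; refcounts: pp0:2 pp1:2 pp2:1 pp3:1
Op 4: read(P1, v0) -> 29. No state change.
Op 5: write(P1, v1, 117). refcount(pp1)=2>1 -> COPY to pp4. 5 ppages; refcounts: pp0:2 pp1:1 pp2:1 pp3:1 pp4:1
Op 6: fork(P1) -> P2. 5 ppages; refcounts: pp0:3 pp1:1 pp2:1 pp3:2 pp4:2
Op 7: fork(P1) -> P3. 5 ppages; refcounts: pp0:4 pp1:1 pp2:1 pp3:3 pp4:3
Op 8: write(P0, v2, 136). refcount(pp2)=1 -> write in place. 5 ppages; refcounts: pp0:4 pp1:1 pp2:1 pp3:3 pp4:3

yes yes no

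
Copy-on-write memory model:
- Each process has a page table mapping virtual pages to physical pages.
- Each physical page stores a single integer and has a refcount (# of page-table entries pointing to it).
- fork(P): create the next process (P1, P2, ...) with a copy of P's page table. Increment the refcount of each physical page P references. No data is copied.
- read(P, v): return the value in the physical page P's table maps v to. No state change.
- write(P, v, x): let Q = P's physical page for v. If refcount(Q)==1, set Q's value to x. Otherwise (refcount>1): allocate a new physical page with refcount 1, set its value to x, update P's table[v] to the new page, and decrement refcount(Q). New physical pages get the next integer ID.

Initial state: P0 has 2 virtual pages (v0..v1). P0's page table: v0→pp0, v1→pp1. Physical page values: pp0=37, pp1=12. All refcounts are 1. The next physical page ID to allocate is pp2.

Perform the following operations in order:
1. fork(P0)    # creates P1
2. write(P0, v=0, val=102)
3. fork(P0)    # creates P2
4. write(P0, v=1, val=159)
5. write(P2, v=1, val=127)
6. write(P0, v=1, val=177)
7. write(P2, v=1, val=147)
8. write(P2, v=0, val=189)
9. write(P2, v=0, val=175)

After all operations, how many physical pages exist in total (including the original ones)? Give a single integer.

Answer: 6

Derivation:
Op 1: fork(P0) -> P1. 2 ppages; refcounts: pp0:2 pp1:2
Op 2: write(P0, v0, 102). refcount(pp0)=2>1 -> COPY to pp2. 3 ppages; refcounts: pp0:1 pp1:2 pp2:1
Op 3: fork(P0) -> P2. 3 ppages; refcounts: pp0:1 pp1:3 pp2:2
Op 4: write(P0, v1, 159). refcount(pp1)=3>1 -> COPY to pp3. 4 ppages; refcounts: pp0:1 pp1:2 pp2:2 pp3:1
Op 5: write(P2, v1, 127). refcount(pp1)=2>1 -> COPY to pp4. 5 ppages; refcounts: pp0:1 pp1:1 pp2:2 pp3:1 pp4:1
Op 6: write(P0, v1, 177). refcount(pp3)=1 -> write in place. 5 ppages; refcounts: pp0:1 pp1:1 pp2:2 pp3:1 pp4:1
Op 7: write(P2, v1, 147). refcount(pp4)=1 -> write in place. 5 ppages; refcounts: pp0:1 pp1:1 pp2:2 pp3:1 pp4:1
Op 8: write(P2, v0, 189). refcount(pp2)=2>1 -> COPY to pp5. 6 ppages; refcounts: pp0:1 pp1:1 pp2:1 pp3:1 pp4:1 pp5:1
Op 9: write(P2, v0, 175). refcount(pp5)=1 -> write in place. 6 ppages; refcounts: pp0:1 pp1:1 pp2:1 pp3:1 pp4:1 pp5:1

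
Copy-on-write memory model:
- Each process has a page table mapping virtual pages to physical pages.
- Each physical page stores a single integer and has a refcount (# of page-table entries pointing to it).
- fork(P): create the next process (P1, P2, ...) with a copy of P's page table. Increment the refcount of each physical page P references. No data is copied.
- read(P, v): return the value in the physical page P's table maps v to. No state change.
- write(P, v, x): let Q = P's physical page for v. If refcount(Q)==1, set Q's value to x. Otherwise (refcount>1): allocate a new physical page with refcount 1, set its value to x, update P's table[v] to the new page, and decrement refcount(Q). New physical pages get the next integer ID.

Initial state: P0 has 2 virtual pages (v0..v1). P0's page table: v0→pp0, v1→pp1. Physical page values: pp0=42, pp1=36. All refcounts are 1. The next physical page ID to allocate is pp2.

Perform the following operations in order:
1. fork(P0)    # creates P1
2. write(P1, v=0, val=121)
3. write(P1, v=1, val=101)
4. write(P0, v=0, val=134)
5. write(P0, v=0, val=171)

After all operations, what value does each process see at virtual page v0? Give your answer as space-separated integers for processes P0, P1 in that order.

Answer: 171 121

Derivation:
Op 1: fork(P0) -> P1. 2 ppages; refcounts: pp0:2 pp1:2
Op 2: write(P1, v0, 121). refcount(pp0)=2>1 -> COPY to pp2. 3 ppages; refcounts: pp0:1 pp1:2 pp2:1
Op 3: write(P1, v1, 101). refcount(pp1)=2>1 -> COPY to pp3. 4 ppages; refcounts: pp0:1 pp1:1 pp2:1 pp3:1
Op 4: write(P0, v0, 134). refcount(pp0)=1 -> write in place. 4 ppages; refcounts: pp0:1 pp1:1 pp2:1 pp3:1
Op 5: write(P0, v0, 171). refcount(pp0)=1 -> write in place. 4 ppages; refcounts: pp0:1 pp1:1 pp2:1 pp3:1
P0: v0 -> pp0 = 171
P1: v0 -> pp2 = 121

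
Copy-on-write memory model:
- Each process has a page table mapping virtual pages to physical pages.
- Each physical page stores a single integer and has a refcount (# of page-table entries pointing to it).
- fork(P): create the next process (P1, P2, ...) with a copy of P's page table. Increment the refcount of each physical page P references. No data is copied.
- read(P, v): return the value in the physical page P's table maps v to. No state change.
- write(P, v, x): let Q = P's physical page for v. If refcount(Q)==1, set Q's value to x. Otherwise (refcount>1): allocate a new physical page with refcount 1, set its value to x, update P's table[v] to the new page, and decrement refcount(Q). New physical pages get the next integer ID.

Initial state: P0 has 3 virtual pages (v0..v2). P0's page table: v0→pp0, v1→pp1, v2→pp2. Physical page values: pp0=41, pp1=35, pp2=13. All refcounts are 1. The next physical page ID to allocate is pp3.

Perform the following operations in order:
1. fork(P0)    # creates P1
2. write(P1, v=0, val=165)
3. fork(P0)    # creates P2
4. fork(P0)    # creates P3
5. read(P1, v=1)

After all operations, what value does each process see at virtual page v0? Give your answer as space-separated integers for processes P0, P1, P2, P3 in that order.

Answer: 41 165 41 41

Derivation:
Op 1: fork(P0) -> P1. 3 ppages; refcounts: pp0:2 pp1:2 pp2:2
Op 2: write(P1, v0, 165). refcount(pp0)=2>1 -> COPY to pp3. 4 ppages; refcounts: pp0:1 pp1:2 pp2:2 pp3:1
Op 3: fork(P0) -> P2. 4 ppages; refcounts: pp0:2 pp1:3 pp2:3 pp3:1
Op 4: fork(P0) -> P3. 4 ppages; refcounts: pp0:3 pp1:4 pp2:4 pp3:1
Op 5: read(P1, v1) -> 35. No state change.
P0: v0 -> pp0 = 41
P1: v0 -> pp3 = 165
P2: v0 -> pp0 = 41
P3: v0 -> pp0 = 41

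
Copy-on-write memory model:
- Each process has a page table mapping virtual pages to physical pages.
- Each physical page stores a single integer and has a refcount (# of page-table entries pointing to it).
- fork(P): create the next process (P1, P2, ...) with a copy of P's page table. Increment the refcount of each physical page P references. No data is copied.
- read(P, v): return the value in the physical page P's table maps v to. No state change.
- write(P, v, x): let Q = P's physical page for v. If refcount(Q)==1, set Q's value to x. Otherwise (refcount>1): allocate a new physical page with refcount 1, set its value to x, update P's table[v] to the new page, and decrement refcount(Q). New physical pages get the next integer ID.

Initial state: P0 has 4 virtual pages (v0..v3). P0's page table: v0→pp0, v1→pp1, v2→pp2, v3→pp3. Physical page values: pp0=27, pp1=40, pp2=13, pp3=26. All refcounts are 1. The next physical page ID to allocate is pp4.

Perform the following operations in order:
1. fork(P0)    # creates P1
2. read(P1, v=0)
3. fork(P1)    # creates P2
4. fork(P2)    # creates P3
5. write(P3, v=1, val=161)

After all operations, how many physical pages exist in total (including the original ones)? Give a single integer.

Answer: 5

Derivation:
Op 1: fork(P0) -> P1. 4 ppages; refcounts: pp0:2 pp1:2 pp2:2 pp3:2
Op 2: read(P1, v0) -> 27. No state change.
Op 3: fork(P1) -> P2. 4 ppages; refcounts: pp0:3 pp1:3 pp2:3 pp3:3
Op 4: fork(P2) -> P3. 4 ppages; refcounts: pp0:4 pp1:4 pp2:4 pp3:4
Op 5: write(P3, v1, 161). refcount(pp1)=4>1 -> COPY to pp4. 5 ppages; refcounts: pp0:4 pp1:3 pp2:4 pp3:4 pp4:1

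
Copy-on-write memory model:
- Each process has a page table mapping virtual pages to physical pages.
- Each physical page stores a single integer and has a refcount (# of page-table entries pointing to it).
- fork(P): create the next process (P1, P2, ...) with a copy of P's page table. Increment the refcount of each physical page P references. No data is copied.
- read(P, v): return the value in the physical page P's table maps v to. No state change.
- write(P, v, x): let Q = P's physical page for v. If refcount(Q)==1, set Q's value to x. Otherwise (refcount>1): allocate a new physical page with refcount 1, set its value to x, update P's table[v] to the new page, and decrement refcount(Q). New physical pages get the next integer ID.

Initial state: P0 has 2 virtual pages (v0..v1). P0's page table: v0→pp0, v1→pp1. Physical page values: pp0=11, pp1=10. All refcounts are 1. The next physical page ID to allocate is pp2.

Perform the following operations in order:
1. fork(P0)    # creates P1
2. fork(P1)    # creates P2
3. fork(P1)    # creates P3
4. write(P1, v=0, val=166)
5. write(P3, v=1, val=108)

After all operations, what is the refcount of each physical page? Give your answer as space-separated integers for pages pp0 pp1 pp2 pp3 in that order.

Answer: 3 3 1 1

Derivation:
Op 1: fork(P0) -> P1. 2 ppages; refcounts: pp0:2 pp1:2
Op 2: fork(P1) -> P2. 2 ppages; refcounts: pp0:3 pp1:3
Op 3: fork(P1) -> P3. 2 ppages; refcounts: pp0:4 pp1:4
Op 4: write(P1, v0, 166). refcount(pp0)=4>1 -> COPY to pp2. 3 ppages; refcounts: pp0:3 pp1:4 pp2:1
Op 5: write(P3, v1, 108). refcount(pp1)=4>1 -> COPY to pp3. 4 ppages; refcounts: pp0:3 pp1:3 pp2:1 pp3:1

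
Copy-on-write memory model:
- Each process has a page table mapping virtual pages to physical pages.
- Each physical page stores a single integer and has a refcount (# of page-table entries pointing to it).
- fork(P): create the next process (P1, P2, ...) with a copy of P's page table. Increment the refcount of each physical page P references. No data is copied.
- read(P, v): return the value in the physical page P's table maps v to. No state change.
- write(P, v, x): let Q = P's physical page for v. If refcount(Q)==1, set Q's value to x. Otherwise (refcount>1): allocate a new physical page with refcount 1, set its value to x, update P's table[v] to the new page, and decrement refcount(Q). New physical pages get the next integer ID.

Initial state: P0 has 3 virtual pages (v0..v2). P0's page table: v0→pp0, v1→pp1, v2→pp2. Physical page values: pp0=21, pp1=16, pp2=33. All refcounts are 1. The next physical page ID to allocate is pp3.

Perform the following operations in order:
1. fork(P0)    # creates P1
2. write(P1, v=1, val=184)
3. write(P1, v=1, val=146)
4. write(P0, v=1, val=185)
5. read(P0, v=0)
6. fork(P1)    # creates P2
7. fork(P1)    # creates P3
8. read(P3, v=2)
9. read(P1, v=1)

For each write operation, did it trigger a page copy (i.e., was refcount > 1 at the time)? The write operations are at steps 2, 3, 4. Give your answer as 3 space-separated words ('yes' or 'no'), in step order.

Op 1: fork(P0) -> P1. 3 ppages; refcounts: pp0:2 pp1:2 pp2:2
Op 2: write(P1, v1, 184). refcount(pp1)=2>1 -> COPY to pp3. 4 ppages; refcounts: pp0:2 pp1:1 pp2:2 pp3:1
Op 3: write(P1, v1, 146). refcount(pp3)=1 -> write in place. 4 ppages; refcounts: pp0:2 pp1:1 pp2:2 pp3:1
Op 4: write(P0, v1, 185). refcount(pp1)=1 -> write in place. 4 ppages; refcounts: pp0:2 pp1:1 pp2:2 pp3:1
Op 5: read(P0, v0) -> 21. No state change.
Op 6: fork(P1) -> P2. 4 ppages; refcounts: pp0:3 pp1:1 pp2:3 pp3:2
Op 7: fork(P1) -> P3. 4 ppages; refcounts: pp0:4 pp1:1 pp2:4 pp3:3
Op 8: read(P3, v2) -> 33. No state change.
Op 9: read(P1, v1) -> 146. No state change.

yes no no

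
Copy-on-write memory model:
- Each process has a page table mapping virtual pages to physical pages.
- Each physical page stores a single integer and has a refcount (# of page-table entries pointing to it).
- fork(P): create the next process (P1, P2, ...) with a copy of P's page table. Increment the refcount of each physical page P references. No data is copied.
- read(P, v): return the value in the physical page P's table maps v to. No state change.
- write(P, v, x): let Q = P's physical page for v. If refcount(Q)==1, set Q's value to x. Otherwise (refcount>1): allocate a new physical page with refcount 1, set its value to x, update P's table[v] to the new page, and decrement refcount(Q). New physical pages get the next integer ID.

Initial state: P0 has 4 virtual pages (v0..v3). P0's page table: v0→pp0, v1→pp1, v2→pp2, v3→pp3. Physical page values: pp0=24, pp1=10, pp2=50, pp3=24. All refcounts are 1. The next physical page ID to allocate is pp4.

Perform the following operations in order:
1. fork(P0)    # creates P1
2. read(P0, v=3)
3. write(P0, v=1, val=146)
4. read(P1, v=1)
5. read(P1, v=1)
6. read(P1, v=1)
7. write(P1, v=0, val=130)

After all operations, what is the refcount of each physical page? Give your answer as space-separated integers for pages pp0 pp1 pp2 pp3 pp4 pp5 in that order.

Op 1: fork(P0) -> P1. 4 ppages; refcounts: pp0:2 pp1:2 pp2:2 pp3:2
Op 2: read(P0, v3) -> 24. No state change.
Op 3: write(P0, v1, 146). refcount(pp1)=2>1 -> COPY to pp4. 5 ppages; refcounts: pp0:2 pp1:1 pp2:2 pp3:2 pp4:1
Op 4: read(P1, v1) -> 10. No state change.
Op 5: read(P1, v1) -> 10. No state change.
Op 6: read(P1, v1) -> 10. No state change.
Op 7: write(P1, v0, 130). refcount(pp0)=2>1 -> COPY to pp5. 6 ppages; refcounts: pp0:1 pp1:1 pp2:2 pp3:2 pp4:1 pp5:1

Answer: 1 1 2 2 1 1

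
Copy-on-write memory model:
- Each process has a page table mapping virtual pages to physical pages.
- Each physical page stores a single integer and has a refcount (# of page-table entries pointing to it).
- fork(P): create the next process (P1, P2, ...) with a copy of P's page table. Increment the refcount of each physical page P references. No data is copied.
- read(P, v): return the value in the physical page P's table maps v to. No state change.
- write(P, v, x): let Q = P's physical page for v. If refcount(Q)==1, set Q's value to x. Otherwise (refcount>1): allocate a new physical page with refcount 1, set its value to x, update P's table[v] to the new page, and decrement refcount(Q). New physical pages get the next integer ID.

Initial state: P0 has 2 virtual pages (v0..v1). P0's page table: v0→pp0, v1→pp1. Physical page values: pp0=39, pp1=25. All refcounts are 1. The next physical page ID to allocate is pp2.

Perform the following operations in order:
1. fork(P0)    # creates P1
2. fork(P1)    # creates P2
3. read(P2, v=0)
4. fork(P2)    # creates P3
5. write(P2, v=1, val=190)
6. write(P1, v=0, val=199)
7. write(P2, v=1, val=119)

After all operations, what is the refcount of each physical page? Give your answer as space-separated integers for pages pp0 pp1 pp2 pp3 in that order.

Op 1: fork(P0) -> P1. 2 ppages; refcounts: pp0:2 pp1:2
Op 2: fork(P1) -> P2. 2 ppages; refcounts: pp0:3 pp1:3
Op 3: read(P2, v0) -> 39. No state change.
Op 4: fork(P2) -> P3. 2 ppages; refcounts: pp0:4 pp1:4
Op 5: write(P2, v1, 190). refcount(pp1)=4>1 -> COPY to pp2. 3 ppages; refcounts: pp0:4 pp1:3 pp2:1
Op 6: write(P1, v0, 199). refcount(pp0)=4>1 -> COPY to pp3. 4 ppages; refcounts: pp0:3 pp1:3 pp2:1 pp3:1
Op 7: write(P2, v1, 119). refcount(pp2)=1 -> write in place. 4 ppages; refcounts: pp0:3 pp1:3 pp2:1 pp3:1

Answer: 3 3 1 1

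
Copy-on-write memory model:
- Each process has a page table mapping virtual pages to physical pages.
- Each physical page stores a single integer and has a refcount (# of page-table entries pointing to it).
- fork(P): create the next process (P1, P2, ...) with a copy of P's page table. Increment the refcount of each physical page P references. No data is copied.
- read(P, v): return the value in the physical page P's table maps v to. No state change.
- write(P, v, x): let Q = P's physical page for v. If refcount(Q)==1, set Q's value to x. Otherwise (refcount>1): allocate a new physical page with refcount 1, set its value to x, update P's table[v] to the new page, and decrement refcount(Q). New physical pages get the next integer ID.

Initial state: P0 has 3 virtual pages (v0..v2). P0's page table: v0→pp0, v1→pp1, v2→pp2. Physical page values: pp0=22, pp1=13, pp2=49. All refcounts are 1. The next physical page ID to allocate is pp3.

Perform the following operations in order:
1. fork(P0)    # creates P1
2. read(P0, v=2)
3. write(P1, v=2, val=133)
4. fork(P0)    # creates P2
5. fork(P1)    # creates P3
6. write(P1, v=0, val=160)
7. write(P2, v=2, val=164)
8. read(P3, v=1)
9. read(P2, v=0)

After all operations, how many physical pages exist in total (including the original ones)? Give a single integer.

Op 1: fork(P0) -> P1. 3 ppages; refcounts: pp0:2 pp1:2 pp2:2
Op 2: read(P0, v2) -> 49. No state change.
Op 3: write(P1, v2, 133). refcount(pp2)=2>1 -> COPY to pp3. 4 ppages; refcounts: pp0:2 pp1:2 pp2:1 pp3:1
Op 4: fork(P0) -> P2. 4 ppages; refcounts: pp0:3 pp1:3 pp2:2 pp3:1
Op 5: fork(P1) -> P3. 4 ppages; refcounts: pp0:4 pp1:4 pp2:2 pp3:2
Op 6: write(P1, v0, 160). refcount(pp0)=4>1 -> COPY to pp4. 5 ppages; refcounts: pp0:3 pp1:4 pp2:2 pp3:2 pp4:1
Op 7: write(P2, v2, 164). refcount(pp2)=2>1 -> COPY to pp5. 6 ppages; refcounts: pp0:3 pp1:4 pp2:1 pp3:2 pp4:1 pp5:1
Op 8: read(P3, v1) -> 13. No state change.
Op 9: read(P2, v0) -> 22. No state change.

Answer: 6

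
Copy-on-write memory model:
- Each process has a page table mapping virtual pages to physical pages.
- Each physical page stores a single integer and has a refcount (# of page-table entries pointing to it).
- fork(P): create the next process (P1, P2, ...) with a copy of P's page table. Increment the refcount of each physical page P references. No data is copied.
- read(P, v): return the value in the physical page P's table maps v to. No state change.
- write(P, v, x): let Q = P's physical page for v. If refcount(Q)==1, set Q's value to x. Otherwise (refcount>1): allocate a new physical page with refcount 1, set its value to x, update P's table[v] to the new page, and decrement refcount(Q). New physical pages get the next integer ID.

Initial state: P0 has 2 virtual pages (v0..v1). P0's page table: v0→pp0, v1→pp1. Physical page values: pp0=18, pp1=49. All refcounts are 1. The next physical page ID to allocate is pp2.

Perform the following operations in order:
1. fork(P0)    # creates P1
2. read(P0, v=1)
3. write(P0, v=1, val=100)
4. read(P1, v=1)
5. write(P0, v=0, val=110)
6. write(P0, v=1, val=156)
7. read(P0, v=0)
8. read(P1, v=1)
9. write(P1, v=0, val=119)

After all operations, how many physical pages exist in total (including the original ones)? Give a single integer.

Answer: 4

Derivation:
Op 1: fork(P0) -> P1. 2 ppages; refcounts: pp0:2 pp1:2
Op 2: read(P0, v1) -> 49. No state change.
Op 3: write(P0, v1, 100). refcount(pp1)=2>1 -> COPY to pp2. 3 ppages; refcounts: pp0:2 pp1:1 pp2:1
Op 4: read(P1, v1) -> 49. No state change.
Op 5: write(P0, v0, 110). refcount(pp0)=2>1 -> COPY to pp3. 4 ppages; refcounts: pp0:1 pp1:1 pp2:1 pp3:1
Op 6: write(P0, v1, 156). refcount(pp2)=1 -> write in place. 4 ppages; refcounts: pp0:1 pp1:1 pp2:1 pp3:1
Op 7: read(P0, v0) -> 110. No state change.
Op 8: read(P1, v1) -> 49. No state change.
Op 9: write(P1, v0, 119). refcount(pp0)=1 -> write in place. 4 ppages; refcounts: pp0:1 pp1:1 pp2:1 pp3:1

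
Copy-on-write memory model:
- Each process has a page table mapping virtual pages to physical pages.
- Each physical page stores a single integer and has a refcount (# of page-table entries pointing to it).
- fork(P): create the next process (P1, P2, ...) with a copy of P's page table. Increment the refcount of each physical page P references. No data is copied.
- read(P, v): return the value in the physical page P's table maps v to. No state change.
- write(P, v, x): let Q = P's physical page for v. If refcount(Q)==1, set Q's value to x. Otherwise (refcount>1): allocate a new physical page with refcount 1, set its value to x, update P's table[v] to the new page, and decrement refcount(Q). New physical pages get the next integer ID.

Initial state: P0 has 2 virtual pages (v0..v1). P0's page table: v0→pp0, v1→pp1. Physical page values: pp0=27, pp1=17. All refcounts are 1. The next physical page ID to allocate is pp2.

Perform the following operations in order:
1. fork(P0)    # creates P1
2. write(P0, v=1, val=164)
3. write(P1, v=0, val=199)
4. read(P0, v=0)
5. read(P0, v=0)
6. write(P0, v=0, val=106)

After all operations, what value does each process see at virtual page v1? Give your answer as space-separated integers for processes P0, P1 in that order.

Op 1: fork(P0) -> P1. 2 ppages; refcounts: pp0:2 pp1:2
Op 2: write(P0, v1, 164). refcount(pp1)=2>1 -> COPY to pp2. 3 ppages; refcounts: pp0:2 pp1:1 pp2:1
Op 3: write(P1, v0, 199). refcount(pp0)=2>1 -> COPY to pp3. 4 ppages; refcounts: pp0:1 pp1:1 pp2:1 pp3:1
Op 4: read(P0, v0) -> 27. No state change.
Op 5: read(P0, v0) -> 27. No state change.
Op 6: write(P0, v0, 106). refcount(pp0)=1 -> write in place. 4 ppages; refcounts: pp0:1 pp1:1 pp2:1 pp3:1
P0: v1 -> pp2 = 164
P1: v1 -> pp1 = 17

Answer: 164 17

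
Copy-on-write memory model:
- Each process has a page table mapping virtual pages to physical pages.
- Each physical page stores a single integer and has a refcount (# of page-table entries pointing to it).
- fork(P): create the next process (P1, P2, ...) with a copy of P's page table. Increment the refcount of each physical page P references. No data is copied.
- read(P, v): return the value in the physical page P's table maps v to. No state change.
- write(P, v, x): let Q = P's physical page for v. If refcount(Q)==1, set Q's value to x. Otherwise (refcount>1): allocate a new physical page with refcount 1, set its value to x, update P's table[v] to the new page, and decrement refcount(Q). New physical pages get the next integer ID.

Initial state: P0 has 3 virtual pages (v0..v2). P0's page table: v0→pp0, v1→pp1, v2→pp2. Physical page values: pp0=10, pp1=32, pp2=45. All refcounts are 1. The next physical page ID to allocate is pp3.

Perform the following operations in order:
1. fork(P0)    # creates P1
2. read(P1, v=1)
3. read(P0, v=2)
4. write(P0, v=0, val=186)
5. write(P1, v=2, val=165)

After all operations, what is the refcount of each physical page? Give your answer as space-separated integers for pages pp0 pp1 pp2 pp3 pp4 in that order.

Answer: 1 2 1 1 1

Derivation:
Op 1: fork(P0) -> P1. 3 ppages; refcounts: pp0:2 pp1:2 pp2:2
Op 2: read(P1, v1) -> 32. No state change.
Op 3: read(P0, v2) -> 45. No state change.
Op 4: write(P0, v0, 186). refcount(pp0)=2>1 -> COPY to pp3. 4 ppages; refcounts: pp0:1 pp1:2 pp2:2 pp3:1
Op 5: write(P1, v2, 165). refcount(pp2)=2>1 -> COPY to pp4. 5 ppages; refcounts: pp0:1 pp1:2 pp2:1 pp3:1 pp4:1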